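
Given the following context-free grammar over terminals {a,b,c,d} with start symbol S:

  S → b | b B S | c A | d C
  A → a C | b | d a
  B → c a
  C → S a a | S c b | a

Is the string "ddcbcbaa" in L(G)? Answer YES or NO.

CNF form of G:
  S -> T1 C | T2 A | T3 X6 | b
  A -> T0 C | T1 T0 | b
  B -> T2 T0
  C -> S X4 | S X5 | a
  T0 -> a
  T1 -> d
  T2 -> c
  T3 -> b
  X4 -> T0 T0
  X5 -> T2 T3
  X6 -> B S

CYK table (by increasing span):
  T[0,0] 'd' = {T1}  orig:{}
  T[1,1] 'd' = {T1}  orig:{}
  T[2,2] 'c' = {T2}  orig:{}
  T[3,3] 'b' = {A,S,T3}  orig:{A,S}
  T[4,4] 'c' = {T2}  orig:{}
  T[5,5] 'b' = {A,S,T3}  orig:{A,S}
  T[6,6] 'a' = {C,T0}  orig:{C}
  T[7,7] 'a' = {C,T0}  orig:{C}
  T[0,1] 'dd' = ∅
  T[1,2] 'dc' = ∅
  T[2,3] 'cb' = {S,X5}  orig:{S}
  T[3,4] 'bc' = ∅
  T[4,5] 'cb' = {S,X5}  orig:{S}
  T[5,6] 'ba' = ∅
  T[6,7] 'aa' = {A,X4}  orig:{A}
  T[0,2] 'ddc' = ∅
  T[1,3] 'dcb' = ∅
  T[2,4] 'cbc' = ∅
  T[3,5] 'bcb' = {C}
  T[4,6] 'cba' = ∅
  T[5,7] 'baa' = {C}
  T[0,3] 'ddcb' = ∅
  T[1,4] 'dcbc' = ∅
  T[2,5] 'cbcb' = {C}
  T[3,6] 'bcba' = ∅
  T[4,7] 'cbaa' = {C}
  T[0,4] 'ddcbc' = ∅
  T[1,5] 'dcbcb' = {S}
  T[2,6] 'cbcba' = ∅
  T[3,7] 'bcbaa' = ∅
  T[0,5] 'ddcbcb' = ∅
  T[1,6] 'dcbcba' = ∅
  T[2,7] 'cbcbaa' = ∅
  T[0,6] 'ddcbcba' = ∅
  T[1,7] 'dcbcbaa' = {C}
  T[0,7] 'ddcbcbaa' = {S}

S ∈ T[0,7] ⇒ YES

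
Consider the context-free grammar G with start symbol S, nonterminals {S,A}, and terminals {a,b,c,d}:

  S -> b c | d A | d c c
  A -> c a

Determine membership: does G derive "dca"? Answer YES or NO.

Convert to CNF:
  S -> T2 T0 | T3 A | T3 X4
  A -> T0 T1
  T0 -> c
  T1 -> a
  T2 -> b
  T3 -> d
  X4 -> T0 T0

Fill CYK table bottom-up:
  [0..0]={T3}  "d"  orig:{}
  [1..1]={T0}  "c"  orig:{}
  [2..2]={T1}  "a"  orig:{}
  [0..1]=∅  "dc"
  [1..2]={A}  "ca"
  [0..2]={S}  "dca"

S ∈ T[0,2] ⇒ YES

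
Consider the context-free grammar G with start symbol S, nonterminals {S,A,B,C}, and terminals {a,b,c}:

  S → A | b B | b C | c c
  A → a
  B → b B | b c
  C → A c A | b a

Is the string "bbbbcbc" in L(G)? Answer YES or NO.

CNF form of G:
  S -> T0 B | T0 C | T1 T1 | a
  A -> a
  B -> T0 B | T0 T1
  C -> A X3 | T0 T2
  T0 -> b
  T1 -> c
  T2 -> a
  X3 -> T1 A

Fill CYK table bottom-up:
  T[0,0] 'b' = {T0}  orig:{}
  T[1,1] 'b' = {T0}  orig:{}
  T[2,2] 'b' = {T0}  orig:{}
  T[3,3] 'b' = {T0}  orig:{}
  T[4,4] 'c' = {T1}  orig:{}
  T[5,5] 'b' = {T0}  orig:{}
  T[6,6] 'c' = {T1}  orig:{}
  T[0,1] 'bb' = ∅
  T[1,2] 'bb' = ∅
  T[2,3] 'bb' = ∅
  T[3,4] 'bc' = {B}
  T[4,5] 'cb' = ∅
  T[5,6] 'bc' = {B}
  T[0,2] 'bbb' = ∅
  T[1,3] 'bbb' = ∅
  T[2,4] 'bbc' = {B,S}
  T[3,5] 'bcb' = ∅
  T[4,6] 'cbc' = ∅
  T[0,3] 'bbbb' = ∅
  T[1,4] 'bbbc' = {B,S}
  T[2,5] 'bbcb' = ∅
  T[3,6] 'bcbc' = ∅
  T[0,4] 'bbbbc' = {B,S}
  T[1,5] 'bbbcb' = ∅
  T[2,6] 'bbcbc' = ∅
  T[0,5] 'bbbbcb' = ∅
  T[1,6] 'bbbcbc' = ∅
  T[0,6] 'bbbbcbc' = ∅

S ∉ T[0,6] ⇒ NO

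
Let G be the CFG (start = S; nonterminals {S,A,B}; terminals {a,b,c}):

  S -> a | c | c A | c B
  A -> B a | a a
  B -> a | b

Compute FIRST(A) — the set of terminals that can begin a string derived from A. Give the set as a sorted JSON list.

Compute FIRST by fixpoint:
round 1:
  A via A→a a: +{a}
  B via B→a: +{a}
  B via B→b: +{b}
  S via S→a: +{a}
  S via S→c: +{c}
  FIRST[S]={a,c}  FIRST[A]={a}  FIRST[B]={a,b}
round 2:
  A via A→B a: +{b}
  FIRST[S]={a,c}  FIRST[A]={a,b}  FIRST[B]={a,b}
round 3: (stable)
  FIRST[S]={a,c}  FIRST[A]={a,b}  FIRST[B]={a,b}

FIRST(A) = ["a", "b"]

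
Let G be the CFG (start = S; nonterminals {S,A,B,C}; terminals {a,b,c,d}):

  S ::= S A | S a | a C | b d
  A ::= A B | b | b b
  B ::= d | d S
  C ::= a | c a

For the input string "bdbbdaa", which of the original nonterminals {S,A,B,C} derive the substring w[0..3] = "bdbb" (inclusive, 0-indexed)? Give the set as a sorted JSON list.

Convert to CNF:
  S -> S A | S T3 | T0 T1 | T3 C
  A -> A B | T0 T0 | b
  B -> T1 S | d
  C -> T2 T3 | a
  T0 -> b
  T1 -> d
  T2 -> c
  T3 -> a

Fill CYK table bottom-up — only the sub-triangle for w[0..3]:
  [0..0]={A,T0}  "b"  orig:{A}
  [1..1]={B,T1}  "d"  orig:{B}
  [2..2]={A,T0}  "b"  orig:{A}
  [3..3]={A,T0}  "b"  orig:{A}
  [0..1]={A,S}  "bd"
  [1..2]=∅  "db"
  [2..3]={A}  "bb"
  [0..2]={S}  "bdb"
  [1..3]=∅  "dbb"
  [0..3]={S}  "bdbb"

Original NTs in T[0,3] deriving "bdbb": ["S"]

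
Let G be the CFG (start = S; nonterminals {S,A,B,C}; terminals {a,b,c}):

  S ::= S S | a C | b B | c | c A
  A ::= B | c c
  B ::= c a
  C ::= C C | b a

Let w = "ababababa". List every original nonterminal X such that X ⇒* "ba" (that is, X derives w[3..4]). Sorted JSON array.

CNF form of G:
  S -> S S | T0 A | T1 C | T2 B | c
  A -> T0 T0 | T0 T1
  B -> T0 T1
  C -> C C | T2 T1
  T0 -> c
  T1 -> a
  T2 -> b

Fill CYK table bottom-up, restricted to cells inside w[3..4]:
  cell(3,3) b: {T2}  orig:{}
  cell(4,4) a: {T1}  orig:{}
  cell(3,4) ba: {C}

Original NTs in T[3,4] deriving "ba": ["C"]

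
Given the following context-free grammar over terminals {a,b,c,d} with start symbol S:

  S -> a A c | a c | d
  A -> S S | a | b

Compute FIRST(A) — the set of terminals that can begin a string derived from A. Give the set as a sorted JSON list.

Compute FIRST by fixpoint:
iter 1:
  A via A→a: +{a}
  A via A→b: +{b}
  S via S→a A c: +{a}
  S via S→d: +{d}
  FIRST(S)={a,d}  FIRST(A)={a,b}
iter 2:
  A via A→S S: +{d}
  FIRST(S)={a,d}  FIRST(A)={a,b,d}
iter 3: done
  FIRST(S)={a,d}  FIRST(A)={a,b,d}

FIRST(A) = ["a", "b", "d"]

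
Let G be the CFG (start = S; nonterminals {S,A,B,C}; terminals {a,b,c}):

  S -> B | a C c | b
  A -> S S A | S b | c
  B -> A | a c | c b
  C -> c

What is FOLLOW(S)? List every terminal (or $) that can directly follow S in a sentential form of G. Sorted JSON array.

FIRST sets, iterate to fixpoint:
round 1:
  A via A→c: +{c}
  B via B→A: +{c}
  B via B→a c: +{a}
  C via C→c: +{c}
  S via S→B: +{a,c}
  S via S→b: +{b}
  S: {a,b,c}  A: {c}  B: {a,c}  C: {c}
round 2:
  A via A→S S A: +{a,b}
  B via B→A: +{b}
  S: {a,b,c}  A: {a,b,c}  B: {a,b,c}  C: {c}
round 3: — fixpoint
  S: {a,b,c}  A: {a,b,c}  B: {a,b,c}  C: {c}

FOLLOW iteration:
FOLLOW(S) := {$}
iter 1:
  A→S S A: FOLLOW(S) ⊇ FIRST(S) = {a,b,c}; new: +{a,b,c}
  S→B: FOLLOW(B) ⊇ FOLLOW(S) ⊇ {$,a,b,c}; new: +{$,a,b,c}
  S→a C c: FOLLOW(C) ⊇ FIRST(c) = {c}; new: +{c}
  FOLLOW[S]={$,a,b,c}  FOLLOW[A]={}  FOLLOW[B]={$,a,b,c}  FOLLOW[C]={c}
iter 2:
  B→A: FOLLOW(A) ⊇ FOLLOW(B) ⊇ {$,a,b,c}; new: +{$,a,b,c}
  FOLLOW[S]={$,a,b,c}  FOLLOW[A]={$,a,b,c}  FOLLOW[B]={$,a,b,c}  FOLLOW[C]={c}
iter 3: done
  FOLLOW[S]={$,a,b,c}  FOLLOW[A]={$,a,b,c}  FOLLOW[B]={$,a,b,c}  FOLLOW[C]={c}

FOLLOW(S) = ["$", "a", "b", "c"]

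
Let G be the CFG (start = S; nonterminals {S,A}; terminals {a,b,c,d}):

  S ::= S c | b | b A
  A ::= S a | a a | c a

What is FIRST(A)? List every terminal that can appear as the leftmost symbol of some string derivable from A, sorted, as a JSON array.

FIRST sets, iterate to fixpoint:
pass 1:
  A via A→a a: +{a}
  A via A→c a: +{c}
  S via S→b: +{b}
  S: {b}  A: {a,c}
pass 2:
  A via A→S a: +{b}
  S: {b}  A: {a,b,c}
pass 3: done
  S: {b}  A: {a,b,c}

FIRST(A) = ["a", "b", "c"]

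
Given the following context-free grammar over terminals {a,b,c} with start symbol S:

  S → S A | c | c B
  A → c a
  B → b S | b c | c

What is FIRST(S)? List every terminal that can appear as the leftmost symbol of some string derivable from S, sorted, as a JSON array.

Compute FIRST by fixpoint:
round 1:
  A via A→c a: +{c}
  B via B→b S: +{b}
  B via B→c: +{c}
  S via S→c: +{c}
  FIRST[S]={c}  FIRST[A]={c}  FIRST[B]={b,c}
round 2: — fixpoint
  FIRST[S]={c}  FIRST[A]={c}  FIRST[B]={b,c}

FIRST(S) = ["c"]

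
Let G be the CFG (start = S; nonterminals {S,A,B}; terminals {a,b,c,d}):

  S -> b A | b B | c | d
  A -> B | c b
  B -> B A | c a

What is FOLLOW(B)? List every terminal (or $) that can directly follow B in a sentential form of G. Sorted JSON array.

Compute FIRST by fixpoint:
iter 1:
  A via A→c b: +{c}
  B via B→c a: +{c}
  S via S→b A: +{b}
  S via S→c: +{c}
  S via S→d: +{d}
  FIRST[S]={b,c,d}  FIRST[A]={c}  FIRST[B]={c}
iter 2: done
  FIRST[S]={b,c,d}  FIRST[A]={c}  FIRST[B]={c}

FOLLOW iteration:
initialize: $ ∈ FOLLOW(S)
iter 1:
  B→B A: FOLLOW(B) ⊇ FIRST(A) = {c}; new: +{c}
  B→B A: FOLLOW(A) ⊇ FOLLOW(B) ⊇ {c}; new: +{c}
  S→b A: FOLLOW(A) ⊇ FOLLOW(S) ⊇ {$}; new: +{$}
  S→b B: FOLLOW(B) ⊇ FOLLOW(S) ⊇ {$}; new: +{$}
  S: {$}  A: {$,c}  B: {$,c}
iter 2: — fixpoint
  S: {$}  A: {$,c}  B: {$,c}

FOLLOW(B) = ["$", "c"]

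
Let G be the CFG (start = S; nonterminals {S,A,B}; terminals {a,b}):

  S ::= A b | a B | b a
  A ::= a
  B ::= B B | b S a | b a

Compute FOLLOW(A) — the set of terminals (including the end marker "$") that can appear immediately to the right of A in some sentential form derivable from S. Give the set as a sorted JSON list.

Compute FIRST by fixpoint:
[1]
  A via A→a: +{a}
  B via B→b S a: +{b}
  S via S→A b: +{a}
  S via S→b a: +{b}
  FIRST[S]={a,b}  FIRST[A]={a}  FIRST[B]={b}
[2] done
  FIRST[S]={a,b}  FIRST[A]={a}  FIRST[B]={b}

FOLLOW sets:
initialize: $ ∈ FOLLOW(S)
round 1:
  B→B B: FOLLOW(B) ⊇ FIRST(B) = {b}; new: +{b}
  B→b S a: FOLLOW(S) ⊇ FIRST(a) = {a}; new: +{a}
  S→A b: FOLLOW(A) ⊇ FIRST(b) = {b}; new: +{b}
  S→a B: FOLLOW(B) ⊇ FOLLOW(S) ⊇ {$,a}; new: +{$,a}
  S: {$,a}  A: {b}  B: {$,a,b}
round 2: (no change)
  S: {$,a}  A: {b}  B: {$,a,b}

FOLLOW(A) = ["b"]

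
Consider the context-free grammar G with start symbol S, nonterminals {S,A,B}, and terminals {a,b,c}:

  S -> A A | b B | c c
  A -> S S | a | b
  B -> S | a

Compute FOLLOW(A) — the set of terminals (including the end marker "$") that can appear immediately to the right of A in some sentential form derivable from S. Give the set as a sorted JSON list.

Compute FIRST by fixpoint:
iter 1:
  A via A→a: +{a}
  A via A→b: +{b}
  B via B→a: +{a}
  S via S→A A: +{a,b}
  S via S→c c: +{c}
  FIRST[S]={a,b,c}  FIRST[A]={a,b}  FIRST[B]={a}
iter 2:
  A via A→S S: +{c}
  B via B→S: +{b,c}
  FIRST[S]={a,b,c}  FIRST[A]={a,b,c}  FIRST[B]={a,b,c}
iter 3: — fixpoint
  FIRST[S]={a,b,c}  FIRST[A]={a,b,c}  FIRST[B]={a,b,c}

FOLLOW sets:
FOLLOW(S) := {$}
round 1:
  A→S S: FOLLOW(S) ⊇ FIRST(S) = {a,b,c}; new: +{a,b,c}
  S→A A: FOLLOW(A) ⊇ FIRST(A) = {a,b,c}; new: +{a,b,c}
  S→A A: FOLLOW(A) ⊇ FOLLOW(S) ⊇ {$,a,b,c}; new: +{$}
  S→b B: FOLLOW(B) ⊇ FOLLOW(S) ⊇ {$,a,b,c}; new: +{$,a,b,c}
  FOLLOW[S]={$,a,b,c}  FOLLOW[A]={$,a,b,c}  FOLLOW[B]={$,a,b,c}
round 2: done
  FOLLOW[S]={$,a,b,c}  FOLLOW[A]={$,a,b,c}  FOLLOW[B]={$,a,b,c}

FOLLOW(A) = ["$", "a", "b", "c"]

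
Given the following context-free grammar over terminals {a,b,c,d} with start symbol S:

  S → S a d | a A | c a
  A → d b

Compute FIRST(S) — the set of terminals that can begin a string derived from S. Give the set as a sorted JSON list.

Compute FIRST by fixpoint:
iter 1:
  A via A→d b: +{d}
  S via S→a A: +{a}
  S via S→c a: +{c}
  FIRST[S]={a,c}  FIRST[A]={d}
iter 2: done
  FIRST[S]={a,c}  FIRST[A]={d}

FIRST(S) = ["a", "c"]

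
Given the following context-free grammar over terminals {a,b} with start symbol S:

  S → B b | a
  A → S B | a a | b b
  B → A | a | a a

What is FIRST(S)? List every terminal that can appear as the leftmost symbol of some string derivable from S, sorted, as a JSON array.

FIRST sets, iterate to fixpoint:
[1]
  A via A→a a: +{a}
  A via A→b b: +{b}
  B via B→A: +{a,b}
  S via S→B b: +{a,b}
  FIRST[S]={a,b}  FIRST[A]={a,b}  FIRST[B]={a,b}
[2] (no change)
  FIRST[S]={a,b}  FIRST[A]={a,b}  FIRST[B]={a,b}

FIRST(S) = ["a", "b"]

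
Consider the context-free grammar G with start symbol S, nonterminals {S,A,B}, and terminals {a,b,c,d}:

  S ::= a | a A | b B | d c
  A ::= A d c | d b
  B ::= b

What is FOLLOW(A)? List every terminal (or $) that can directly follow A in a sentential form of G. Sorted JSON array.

FIRST iteration:
iter 1:
  A via A→d b: +{d}
  B via B→b: +{b}
  S via S→a: +{a}
  S via S→b B: +{b}
  S via S→d c: +{d}
  FIRST(S)={a,b,d}  FIRST(A)={d}  FIRST(B)={b}
iter 2: (stable)
  FIRST(S)={a,b,d}  FIRST(A)={d}  FIRST(B)={b}

FOLLOW sets:
FOLLOW(S) := {$}
pass 1:
  A→A d c: FOLLOW(A) ⊇ FIRST(d) = {d}; new: +{d}
  S→a A: FOLLOW(A) ⊇ FOLLOW(S) ⊇ {$}; new: +{$}
  S→b B: FOLLOW(B) ⊇ FOLLOW(S) ⊇ {$}; new: +{$}
  FOLLOW[S]={$}  FOLLOW[A]={$,d}  FOLLOW[B]={$}
pass 2: done
  FOLLOW[S]={$}  FOLLOW[A]={$,d}  FOLLOW[B]={$}

FOLLOW(A) = ["$", "d"]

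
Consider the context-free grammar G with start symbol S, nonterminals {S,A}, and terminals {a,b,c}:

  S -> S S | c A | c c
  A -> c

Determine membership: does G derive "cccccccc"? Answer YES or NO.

CNF form of G:
  S -> S S | T0 A | T0 T0
  A -> c
  T0 -> c

CYK fill:
  [0..0]={A,T0}  "c"  orig:{A}
  [1..1]={A,T0}  "c"  orig:{A}
  [2..2]={A,T0}  "c"  orig:{A}
  [3..3]={A,T0}  "c"  orig:{A}
  [4..4]={A,T0}  "c"  orig:{A}
  [5..5]={A,T0}  "c"  orig:{A}
  [6..6]={A,T0}  "c"  orig:{A}
  [7..7]={A,T0}  "c"  orig:{A}
  [0..1]={S}  "cc"
  [1..2]={S}  "cc"
  [2..3]={S}  "cc"
  [3..4]={S}  "cc"
  [4..5]={S}  "cc"
  [5..6]={S}  "cc"
  [6..7]={S}  "cc"
  [0..2]=∅  "ccc"
  [1..3]=∅  "ccc"
  [2..4]=∅  "ccc"
  [3..5]=∅  "ccc"
  [4..6]=∅  "ccc"
  [5..7]=∅  "ccc"
  [0..3]={S}  "cccc"
  [1..4]={S}  "cccc"
  [2..5]={S}  "cccc"
  [3..6]={S}  "cccc"
  [4..7]={S}  "cccc"
  [0..4]=∅  "ccccc"
  [1..5]=∅  "ccccc"
  [2..6]=∅  "ccccc"
  [3..7]=∅  "ccccc"
  [0..5]={S}  "cccccc"
  [1..6]={S}  "cccccc"
  [2..7]={S}  "cccccc"
  [0..6]=∅  "ccccccc"
  [1..7]=∅  "ccccccc"
  [0..7]={S}  "cccccccc"

S ∈ T[0,7] ⇒ YES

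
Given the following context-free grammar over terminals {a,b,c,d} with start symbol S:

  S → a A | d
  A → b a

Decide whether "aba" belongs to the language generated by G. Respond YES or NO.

CNF form of G:
  S -> T1 A | d
  A -> T0 T1
  T0 -> b
  T1 -> a

CYK fill:
  cell(0,0) a: {T1}  orig:{}
  cell(1,1) b: {T0}  orig:{}
  cell(2,2) a: {T1}  orig:{}
  cell(0,1) ab: ∅
  cell(1,2) ba: {A}
  cell(0,2) aba: {S}

S ∈ T[0,2] ⇒ YES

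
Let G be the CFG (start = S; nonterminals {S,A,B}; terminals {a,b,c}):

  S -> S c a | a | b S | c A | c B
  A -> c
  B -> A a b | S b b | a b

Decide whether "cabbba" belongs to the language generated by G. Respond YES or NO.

CNF form of G:
  S -> S X5 | T1 S | T2 A | T2 B | a
  A -> c
  B -> A X3 | S X4 | T0 T1
  T0 -> a
  T1 -> b
  T2 -> c
  X3 -> T0 T1
  X4 -> T1 T1
  X5 -> T2 T0

Fill CYK table bottom-up:
  T[0,0] 'c' = {A,T2}  orig:{A}
  T[1,1] 'a' = {S,T0}  orig:{S}
  T[2,2] 'b' = {T1}  orig:{}
  T[3,3] 'b' = {T1}  orig:{}
  T[4,4] 'b' = {T1}  orig:{}
  T[5,5] 'a' = {S,T0}  orig:{S}
  T[0,1] 'ca' = {X5}  orig:{}
  T[1,2] 'ab' = {B,X3}  orig:{B}
  T[2,3] 'bb' = {X4}  orig:{}
  T[3,4] 'bb' = {X4}  orig:{}
  T[4,5] 'ba' = {S}
  T[0,2] 'cab' = {B,S}
  T[1,3] 'abb' = {B}
  T[2,4] 'bbb' = ∅
  T[3,5] 'bba' = {S}
  T[0,3] 'cabb' = {S}
  T[1,4] 'abbb' = ∅
  T[2,5] 'bbba' = {S}
  T[0,4] 'cabbb' = {B}
  T[1,5] 'abbba' = ∅
  T[0,5] 'cabbba' = ∅

S ∉ T[0,5] ⇒ NO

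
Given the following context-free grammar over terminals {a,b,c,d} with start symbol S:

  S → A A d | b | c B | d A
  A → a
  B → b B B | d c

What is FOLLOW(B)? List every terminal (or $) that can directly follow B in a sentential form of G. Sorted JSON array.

FIRST sets, iterate to fixpoint:
round 1:
  A via A→a: +{a}
  B via B→b B B: +{b}
  B via B→d c: +{d}
  S via S→A A d: +{a}
  S via S→b: +{b}
  S via S→c B: +{c}
  S via S→d A: +{d}
  FIRST[S]={a,b,c,d}  FIRST[A]={a}  FIRST[B]={b,d}
round 2: (no change)
  FIRST[S]={a,b,c,d}  FIRST[A]={a}  FIRST[B]={b,d}

FOLLOW iteration:
FOLLOW(S) := {$}
iter 1:
  B→b B B: FOLLOW(B) ⊇ FIRST(B) = {b,d}; new: +{b,d}
  S→A A d: FOLLOW(A) ⊇ FIRST(A) = {a}; new: +{a}
  S→A A d: FOLLOW(A) ⊇ FIRST(d) = {d}; new: +{d}
  S→c B: FOLLOW(B) ⊇ FOLLOW(S) ⊇ {$}; new: +{$}
  S→d A: FOLLOW(A) ⊇ FOLLOW(S) ⊇ {$}; new: +{$}
  S: {$}  A: {$,a,d}  B: {$,b,d}
iter 2: (stable)
  S: {$}  A: {$,a,d}  B: {$,b,d}

FOLLOW(B) = ["$", "b", "d"]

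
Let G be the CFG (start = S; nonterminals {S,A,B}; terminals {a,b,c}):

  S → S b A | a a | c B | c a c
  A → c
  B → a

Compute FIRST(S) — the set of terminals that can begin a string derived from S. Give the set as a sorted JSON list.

FIRST sets, iterate to fixpoint:
pass 1:
  A via A→c: +{c}
  B via B→a: +{a}
  S via S→a a: +{a}
  S via S→c B: +{c}
  FIRST(S)={a,c}  FIRST(A)={c}  FIRST(B)={a}
pass 2: (stable)
  FIRST(S)={a,c}  FIRST(A)={c}  FIRST(B)={a}

FIRST(S) = ["a", "c"]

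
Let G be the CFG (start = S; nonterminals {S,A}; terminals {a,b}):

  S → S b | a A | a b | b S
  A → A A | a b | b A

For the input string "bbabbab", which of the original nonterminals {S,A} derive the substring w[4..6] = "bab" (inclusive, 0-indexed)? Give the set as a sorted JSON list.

Convert to CNF:
  S -> S T1 | T0 A | T0 T1 | T1 S
  A -> A A | T0 T1 | T1 A
  T0 -> a
  T1 -> b

CYK fill (cells [i..j] with 4 ≤ i ≤ j ≤ 6 only):
  T[4,4] 'b' = {T1}  orig:{}
  T[5,5] 'a' = {T0}  orig:{}
  T[6,6] 'b' = {T1}  orig:{}
  T[4,5] 'ba' = ∅
  T[5,6] 'ab' = {A,S}
  T[4,6] 'bab' = {A,S}

Original NTs in T[4,6] deriving "bab": ["A", "S"]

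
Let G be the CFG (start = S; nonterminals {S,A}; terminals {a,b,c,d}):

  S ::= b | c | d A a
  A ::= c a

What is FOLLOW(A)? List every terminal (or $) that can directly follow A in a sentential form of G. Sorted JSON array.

FIRST sets, iterate to fixpoint:
iter 1:
  A via A→c a: +{c}
  S via S→b: +{b}
  S via S→c: +{c}
  S via S→d A a: +{d}
  FIRST[S]={b,c,d}  FIRST[A]={c}
iter 2: (no change)
  FIRST[S]={b,c,d}  FIRST[A]={c}

FOLLOW iteration:
seed FOLLOW(S) with $
[1]
  S→d A a: FOLLOW(A) ⊇ FIRST(a) = {a}; new: +{a}
  FOLLOW(S)={$}  FOLLOW(A)={a}
[2] — fixpoint
  FOLLOW(S)={$}  FOLLOW(A)={a}

FOLLOW(A) = ["a"]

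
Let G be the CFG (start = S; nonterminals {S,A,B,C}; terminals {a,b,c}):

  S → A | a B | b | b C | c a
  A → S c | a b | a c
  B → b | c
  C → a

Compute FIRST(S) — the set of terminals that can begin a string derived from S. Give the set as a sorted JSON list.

FIRST sets, iterate to fixpoint:
pass 1:
  A via A→a b: +{a}
  B via B→b: +{b}
  B via B→c: +{c}
  C via C→a: +{a}
  S via S→A: +{a}
  S via S→b: +{b}
  S via S→c a: +{c}
  S: {a,b,c}  A: {a}  B: {b,c}  C: {a}
pass 2:
  A via A→S c: +{b,c}
  S: {a,b,c}  A: {a,b,c}  B: {b,c}  C: {a}
pass 3: (stable)
  S: {a,b,c}  A: {a,b,c}  B: {b,c}  C: {a}

FIRST(S) = ["a", "b", "c"]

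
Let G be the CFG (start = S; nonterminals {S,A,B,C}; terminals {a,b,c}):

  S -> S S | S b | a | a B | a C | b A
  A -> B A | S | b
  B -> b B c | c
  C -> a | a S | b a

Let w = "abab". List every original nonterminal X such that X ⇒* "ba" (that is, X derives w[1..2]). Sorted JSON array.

Convert to CNF:
  S -> S S | S T0 | T0 A | T1 B | T1 C | a
  A -> B A | S S | S T0 | T0 A | T1 B | T1 C | a | b
  B -> T0 X3 | c
  C -> T0 T1 | T1 S | a
  T0 -> b
  T1 -> a
  T2 -> c
  X3 -> B T2

Fill CYK table bottom-up — only the sub-triangle for w[1..2]:
  [1..1]={A,T0}  "b"  orig:{A}
  [2..2]={A,C,S,T1}  "a"  orig:{A,C,S}
  [1..2]={A,C,S}  "ba"

Original NTs in T[1,2] deriving "ba": ["A", "C", "S"]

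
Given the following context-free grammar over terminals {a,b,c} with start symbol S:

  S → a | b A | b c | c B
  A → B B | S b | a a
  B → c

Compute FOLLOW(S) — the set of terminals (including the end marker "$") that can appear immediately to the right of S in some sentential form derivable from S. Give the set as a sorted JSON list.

Compute FIRST by fixpoint:
iter 1:
  A via A→a a: +{a}
  B via B→c: +{c}
  S via S→a: +{a}
  S via S→b A: +{b}
  S via S→c B: +{c}
  S: {a,b,c}  A: {a}  B: {c}
iter 2:
  A via A→B B: +{c}
  A via A→S b: +{b}
  S: {a,b,c}  A: {a,b,c}  B: {c}
iter 3: (no change)
  S: {a,b,c}  A: {a,b,c}  B: {c}

Compute FOLLOW by fixpoint:
initialize: $ ∈ FOLLOW(S)
pass 1:
  A→B B: FOLLOW(B) ⊇ FIRST(B) = {c}; new: +{c}
  A→S b: FOLLOW(S) ⊇ FIRST(b) = {b}; new: +{b}
  S→b A: FOLLOW(A) ⊇ FOLLOW(S) ⊇ {$,b}; new: +{$,b}
  S→c B: FOLLOW(B) ⊇ FOLLOW(S) ⊇ {$,b}; new: +{$,b}
  S: {$,b}  A: {$,b}  B: {$,b,c}
pass 2: (stable)
  S: {$,b}  A: {$,b}  B: {$,b,c}

FOLLOW(S) = ["$", "b"]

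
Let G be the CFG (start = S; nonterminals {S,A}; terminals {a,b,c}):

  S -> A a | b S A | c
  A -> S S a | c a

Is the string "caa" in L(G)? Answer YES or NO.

Convert to CNF:
  S -> A T0 | T2 X4 | c
  A -> S X3 | T1 T0
  T0 -> a
  T1 -> c
  T2 -> b
  X3 -> S T0
  X4 -> S A

CYK fill:
  T[0,0] 'c' = {S,T1}  orig:{S}
  T[1,1] 'a' = {T0}  orig:{}
  T[2,2] 'a' = {T0}  orig:{}
  T[0,1] 'ca' = {A,X3}  orig:{A}
  T[1,2] 'aa' = ∅
  T[0,2] 'caa' = {S}

S ∈ T[0,2] ⇒ YES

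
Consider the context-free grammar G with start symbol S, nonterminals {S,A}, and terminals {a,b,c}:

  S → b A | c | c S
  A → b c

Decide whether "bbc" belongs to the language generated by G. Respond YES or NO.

CNF form of G:
  S -> T0 A | T1 S | c
  A -> T0 T1
  T0 -> b
  T1 -> c

CYK fill:
  cell(0,0) b: {T0}  orig:{}
  cell(1,1) b: {T0}  orig:{}
  cell(2,2) c: {S,T1}  orig:{S}
  cell(0,1) bb: ∅
  cell(1,2) bc: {A}
  cell(0,2) bbc: {S}

S ∈ T[0,2] ⇒ YES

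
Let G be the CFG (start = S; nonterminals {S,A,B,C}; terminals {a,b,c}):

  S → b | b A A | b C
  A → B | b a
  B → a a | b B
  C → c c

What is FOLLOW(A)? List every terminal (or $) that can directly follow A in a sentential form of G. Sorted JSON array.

FIRST sets, iterate to fixpoint:
[1]
  A via A→b a: +{b}
  B via B→a a: +{a}
  B via B→b B: +{b}
  C via C→c c: +{c}
  S via S→b: +{b}
  FIRST[S]={b}  FIRST[A]={b}  FIRST[B]={a,b}  FIRST[C]={c}
[2]
  A via A→B: +{a}
  FIRST[S]={b}  FIRST[A]={a,b}  FIRST[B]={a,b}  FIRST[C]={c}
[3] (no change)
  FIRST[S]={b}  FIRST[A]={a,b}  FIRST[B]={a,b}  FIRST[C]={c}

FOLLOW iteration:
initialize: $ ∈ FOLLOW(S)
pass 1:
  S→b A A: FOLLOW(A) ⊇ FIRST(A) = {a,b}; new: +{a,b}
  S→b A A: FOLLOW(A) ⊇ FOLLOW(S) ⊇ {$}; new: +{$}
  S→b C: FOLLOW(C) ⊇ FOLLOW(S) ⊇ {$}; new: +{$}
  S: {$}  A: {$,a,b}  B: {}  C: {$}
pass 2:
  A→B: FOLLOW(B) ⊇ FOLLOW(A) ⊇ {$,a,b}; new: +{$,a,b}
  S: {$}  A: {$,a,b}  B: {$,a,b}  C: {$}
pass 3: (no change)
  S: {$}  A: {$,a,b}  B: {$,a,b}  C: {$}

FOLLOW(A) = ["$", "a", "b"]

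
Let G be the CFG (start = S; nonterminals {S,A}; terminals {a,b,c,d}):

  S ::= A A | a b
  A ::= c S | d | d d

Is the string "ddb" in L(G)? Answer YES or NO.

CNF form of G:
  S -> A A | T2 T3
  A -> T0 S | T1 T1 | d
  T0 -> c
  T1 -> d
  T2 -> a
  T3 -> b

CYK table (by increasing span):
  cell(0,0) d: {A,T1}  orig:{A}
  cell(1,1) d: {A,T1}  orig:{A}
  cell(2,2) b: {T3}  orig:{}
  cell(0,1) dd: {A,S}
  cell(1,2) db: ∅
  cell(0,2) ddb: ∅

S ∉ T[0,2] ⇒ NO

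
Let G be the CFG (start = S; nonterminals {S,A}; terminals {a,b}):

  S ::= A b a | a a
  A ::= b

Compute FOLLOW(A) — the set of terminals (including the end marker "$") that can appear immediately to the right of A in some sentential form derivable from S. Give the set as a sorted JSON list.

Compute FIRST by fixpoint:
iter 1:
  A via A→b: +{b}
  S via S→A b a: +{b}
  S via S→a a: +{a}
  FIRST(S)={a,b}  FIRST(A)={b}
iter 2: done
  FIRST(S)={a,b}  FIRST(A)={b}

Compute FOLLOW by fixpoint:
seed FOLLOW(S) with $
round 1:
  S→A b a: FOLLOW(A) ⊇ FIRST(b) = {b}; new: +{b}
  FOLLOW(S)={$}  FOLLOW(A)={b}
round 2: (stable)
  FOLLOW(S)={$}  FOLLOW(A)={b}

FOLLOW(A) = ["b"]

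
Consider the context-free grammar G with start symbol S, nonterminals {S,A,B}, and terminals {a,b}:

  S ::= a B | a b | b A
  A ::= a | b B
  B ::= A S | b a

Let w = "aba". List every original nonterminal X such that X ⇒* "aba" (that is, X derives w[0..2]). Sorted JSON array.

Convert to CNF:
  S -> T0 A | T1 B | T1 T0
  A -> T0 B | a
  B -> A S | T0 T1
  T0 -> b
  T1 -> a

Fill CYK table bottom-up (cells [i..j] with 0 ≤ i ≤ j ≤ 2 only):
  cell(0,0) a: {A,T1}  orig:{A}
  cell(1,1) b: {T0}  orig:{}
  cell(2,2) a: {A,T1}  orig:{A}
  cell(0,1) ab: {S}
  cell(1,2) ba: {B,S}
  cell(0,2) aba: {B,S}

Original NTs in T[0,2] deriving "aba": ["B", "S"]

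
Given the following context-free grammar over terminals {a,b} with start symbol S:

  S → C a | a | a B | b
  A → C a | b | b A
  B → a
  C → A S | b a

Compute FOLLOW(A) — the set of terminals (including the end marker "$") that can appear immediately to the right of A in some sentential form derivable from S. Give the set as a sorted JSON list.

Compute FIRST by fixpoint:
iter 1:
  A via A→b: +{b}
  B via B→a: +{a}
  C via C→A S: +{b}
  S via S→C a: +{b}
  S via S→a: +{a}
  FIRST(S)={a,b}  FIRST(A)={b}  FIRST(B)={a}  FIRST(C)={b}
iter 2: (no change)
  FIRST(S)={a,b}  FIRST(A)={b}  FIRST(B)={a}  FIRST(C)={b}

FOLLOW sets:
seed FOLLOW(S) with $
[1]
  A→C a: FOLLOW(C) ⊇ FIRST(a) = {a}; new: +{a}
  C→A S: FOLLOW(A) ⊇ FIRST(S) = {a,b}; new: +{a,b}
  C→A S: FOLLOW(S) ⊇ FOLLOW(C) ⊇ {a}; new: +{a}
  S→a B: FOLLOW(B) ⊇ FOLLOW(S) ⊇ {$,a}; new: +{$,a}
  S: {$,a}  A: {a,b}  B: {$,a}  C: {a}
[2] — fixpoint
  S: {$,a}  A: {a,b}  B: {$,a}  C: {a}

FOLLOW(A) = ["a", "b"]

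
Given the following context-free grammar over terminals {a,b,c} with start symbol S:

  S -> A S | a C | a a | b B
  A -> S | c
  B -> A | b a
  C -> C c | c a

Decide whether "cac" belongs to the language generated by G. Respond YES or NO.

CNF form of G:
  S -> A S | T0 C | T0 T0 | T1 B
  A -> A S | T0 C | T0 T0 | T1 B | c
  B -> A S | T0 C | T0 T0 | T1 B | T1 T0 | c
  C -> C T2 | T2 T0
  T0 -> a
  T1 -> b
  T2 -> c

CYK table (by increasing span):
  cell(0,0) c: {A,B,T2}  orig:{A,B}
  cell(1,1) a: {T0}  orig:{}
  cell(2,2) c: {A,B,T2}  orig:{A,B}
  cell(0,1) ca: {C}
  cell(1,2) ac: ∅
  cell(0,2) cac: {C}

S ∉ T[0,2] ⇒ NO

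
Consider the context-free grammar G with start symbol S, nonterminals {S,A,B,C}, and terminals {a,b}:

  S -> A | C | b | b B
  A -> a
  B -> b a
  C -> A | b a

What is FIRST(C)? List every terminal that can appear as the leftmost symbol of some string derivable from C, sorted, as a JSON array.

Compute FIRST by fixpoint:
iter 1:
  A via A→a: +{a}
  B via B→b a: +{b}
  C via C→A: +{a}
  C via C→b a: +{b}
  S via S→A: +{a}
  S via S→C: +{b}
  FIRST[S]={a,b}  FIRST[A]={a}  FIRST[B]={b}  FIRST[C]={a,b}
iter 2: — fixpoint
  FIRST[S]={a,b}  FIRST[A]={a}  FIRST[B]={b}  FIRST[C]={a,b}

FIRST(C) = ["a", "b"]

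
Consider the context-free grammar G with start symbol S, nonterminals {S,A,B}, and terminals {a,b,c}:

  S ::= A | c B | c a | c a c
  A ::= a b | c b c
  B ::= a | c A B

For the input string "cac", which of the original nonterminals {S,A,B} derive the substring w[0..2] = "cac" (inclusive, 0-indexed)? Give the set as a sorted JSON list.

CNF form of G:
  S -> T0 T1 | T2 B | T2 T0 | T2 X5 | T2 X6
  A -> T0 T1 | T2 X3
  B -> T2 X4 | a
  T0 -> a
  T1 -> b
  T2 -> c
  X3 -> T1 T2
  X4 -> A B
  X5 -> T0 T2
  X6 -> T1 T2

CYK fill, restricted to cells inside w[0..2]:
  cell(0,0) c: {T2}  orig:{}
  cell(1,1) a: {B,T0}  orig:{B}
  cell(2,2) c: {T2}  orig:{}
  cell(0,1) ca: {S}
  cell(1,2) ac: {X5}  orig:{}
  cell(0,2) cac: {S}

Original NTs in T[0,2] deriving "cac": ["S"]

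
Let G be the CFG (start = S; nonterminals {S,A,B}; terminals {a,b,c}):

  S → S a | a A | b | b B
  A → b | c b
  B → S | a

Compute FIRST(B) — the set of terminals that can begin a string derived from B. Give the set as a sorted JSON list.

FIRST sets, iterate to fixpoint:
pass 1:
  A via A→b: +{b}
  A via A→c b: +{c}
  B via B→a: +{a}
  S via S→a A: +{a}
  S via S→b: +{b}
  S: {a,b}  A: {b,c}  B: {a}
pass 2:
  B via B→S: +{b}
  S: {a,b}  A: {b,c}  B: {a,b}
pass 3: done
  S: {a,b}  A: {b,c}  B: {a,b}

FIRST(B) = ["a", "b"]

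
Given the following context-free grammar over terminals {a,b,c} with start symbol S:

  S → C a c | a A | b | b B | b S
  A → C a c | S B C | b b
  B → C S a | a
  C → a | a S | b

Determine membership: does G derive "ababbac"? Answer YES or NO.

CNF form of G:
  S -> C X6 | T0 A | T2 B | T2 S | b
  A -> C X3 | S X4 | T2 T2
  B -> C X5 | a
  C -> T0 S | a | b
  T0 -> a
  T1 -> c
  T2 -> b
  X3 -> T0 T1
  X4 -> B C
  X5 -> S T0
  X6 -> T0 T1

CYK fill:
  T[0,0] 'a' = {B,C,T0}  orig:{B,C}
  T[1,1] 'b' = {C,S,T2}  orig:{C,S}
  T[2,2] 'a' = {B,C,T0}  orig:{B,C}
  T[3,3] 'b' = {C,S,T2}  orig:{C,S}
  T[4,4] 'b' = {C,S,T2}  orig:{C,S}
  T[5,5] 'a' = {B,C,T0}  orig:{B,C}
  T[6,6] 'c' = {T1}  orig:{}
  T[0,1] 'ab' = {C,X4}  orig:{C}
  T[1,2] 'ba' = {S,X5}  orig:{S}
  T[2,3] 'ab' = {C,X4}  orig:{C}
  T[3,4] 'bb' = {A,S}
  T[4,5] 'ba' = {S,X5}  orig:{S}
  T[5,6] 'ac' = {X3,X6}  orig:{}
  T[0,2] 'aba' = {B,C}
  T[1,3] 'bab' = {A}
  T[2,4] 'abb' = {C,S}
  T[3,5] 'bba' = {B,S,X5}  orig:{B,S}
  T[4,6] 'bac' = {A,S}
  T[0,3] 'abab' = {S,X4}  orig:{S}
  T[1,4] 'babb' = {S}
  T[2,5] 'abba' = {B,C,X5}  orig:{B,C}
  T[3,6] 'bbac' = {S}
  T[0,4] 'ababb' = {C}
  T[1,5] 'babba' = {B,S,X5}  orig:{B,S}
  T[2,6] 'abbac' = {A,C,S}
  T[0,5] 'ababba' = {B,C}
  T[1,6] 'babbac' = {S}
  T[0,6] 'ababbac' = {A,C,S}

S ∈ T[0,6] ⇒ YES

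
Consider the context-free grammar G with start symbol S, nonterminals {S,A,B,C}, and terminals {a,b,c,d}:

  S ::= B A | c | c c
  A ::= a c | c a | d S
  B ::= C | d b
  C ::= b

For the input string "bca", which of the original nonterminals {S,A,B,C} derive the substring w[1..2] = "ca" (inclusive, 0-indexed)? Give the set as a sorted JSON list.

Convert to CNF:
  S -> B A | T1 T1 | c
  A -> T0 T1 | T1 T0 | T2 S
  B -> T2 T3 | b
  C -> b
  T0 -> a
  T1 -> c
  T2 -> d
  T3 -> b

CYK fill (cells [i..j] with 1 ≤ i ≤ j ≤ 2 only):
  cell(1,1) c: {S,T1}  orig:{S}
  cell(2,2) a: {T0}  orig:{}
  cell(1,2) ca: {A}

Original NTs in T[1,2] deriving "ca": ["A"]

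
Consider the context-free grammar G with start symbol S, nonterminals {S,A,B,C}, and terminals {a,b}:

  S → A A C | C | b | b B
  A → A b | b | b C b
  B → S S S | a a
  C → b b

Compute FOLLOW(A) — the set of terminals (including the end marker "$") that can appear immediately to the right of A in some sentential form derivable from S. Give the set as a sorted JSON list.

Compute FIRST by fixpoint:
[1]
  A via A→b: +{b}
  B via B→a a: +{a}
  C via C→b b: +{b}
  S via S→A A C: +{b}
  S: {b}  A: {b}  B: {a}  C: {b}
[2]
  B via B→S S S: +{b}
  S: {b}  A: {b}  B: {a,b}  C: {b}
[3] — fixpoint
  S: {b}  A: {b}  B: {a,b}  C: {b}

Compute FOLLOW by fixpoint:
FOLLOW(S) := {$}
[1]
  A→A b: FOLLOW(A) ⊇ FIRST(b) = {b}; new: +{b}
  A→b C b: FOLLOW(C) ⊇ FIRST(b) = {b}; new: +{b}
  B→S S S: FOLLOW(S) ⊇ FIRST(S) = {b}; new: +{b}
  S→A A C: FOLLOW(C) ⊇ FOLLOW(S) ⊇ {$,b}; new: +{$}
  S→b B: FOLLOW(B) ⊇ FOLLOW(S) ⊇ {$,b}; new: +{$,b}
  FOLLOW(S)={$,b}  FOLLOW(A)={b}  FOLLOW(B)={$,b}  FOLLOW(C)={$,b}
[2] (no change)
  FOLLOW(S)={$,b}  FOLLOW(A)={b}  FOLLOW(B)={$,b}  FOLLOW(C)={$,b}

FOLLOW(A) = ["b"]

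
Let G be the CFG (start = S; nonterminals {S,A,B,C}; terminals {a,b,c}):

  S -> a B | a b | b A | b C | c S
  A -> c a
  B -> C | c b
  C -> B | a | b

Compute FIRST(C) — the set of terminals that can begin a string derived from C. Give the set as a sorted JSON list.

FIRST iteration:
iter 1:
  A via A→c a: +{c}
  B via B→c b: +{c}
  C via C→B: +{c}
  C via C→a: +{a}
  C via C→b: +{b}
  S via S→a B: +{a}
  S via S→b A: +{b}
  S via S→c S: +{c}
  FIRST[S]={a,b,c}  FIRST[A]={c}  FIRST[B]={c}  FIRST[C]={a,b,c}
iter 2:
  B via B→C: +{a,b}
  FIRST[S]={a,b,c}  FIRST[A]={c}  FIRST[B]={a,b,c}  FIRST[C]={a,b,c}
iter 3: (stable)
  FIRST[S]={a,b,c}  FIRST[A]={c}  FIRST[B]={a,b,c}  FIRST[C]={a,b,c}

FIRST(C) = ["a", "b", "c"]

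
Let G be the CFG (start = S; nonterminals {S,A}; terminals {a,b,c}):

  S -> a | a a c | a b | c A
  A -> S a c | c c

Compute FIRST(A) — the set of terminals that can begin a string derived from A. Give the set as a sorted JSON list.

Compute FIRST by fixpoint:
pass 1:
  A via A→c c: +{c}
  S via S→a: +{a}
  S via S→c A: +{c}
  S: {a,c}  A: {c}
pass 2:
  A via A→S a c: +{a}
  S: {a,c}  A: {a,c}
pass 3: done
  S: {a,c}  A: {a,c}

FIRST(A) = ["a", "c"]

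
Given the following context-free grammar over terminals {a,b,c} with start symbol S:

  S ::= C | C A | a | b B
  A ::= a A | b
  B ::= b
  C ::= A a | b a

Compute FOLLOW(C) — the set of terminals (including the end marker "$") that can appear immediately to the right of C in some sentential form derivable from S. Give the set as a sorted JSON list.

FIRST sets, iterate to fixpoint:
iter 1:
  A via A→a A: +{a}
  A via A→b: +{b}
  B via B→b: +{b}
  C via C→A a: +{a,b}
  S via S→C: +{a,b}
  FIRST[S]={a,b}  FIRST[A]={a,b}  FIRST[B]={b}  FIRST[C]={a,b}
iter 2: (stable)
  FIRST[S]={a,b}  FIRST[A]={a,b}  FIRST[B]={b}  FIRST[C]={a,b}

FOLLOW iteration:
seed FOLLOW(S) with $
[1]
  C→A a: FOLLOW(A) ⊇ FIRST(a) = {a}; new: +{a}
  S→C: FOLLOW(C) ⊇ FOLLOW(S) ⊇ {$}; new: +{$}
  S→C A: FOLLOW(C) ⊇ FIRST(A) = {a,b}; new: +{a,b}
  S→C A: FOLLOW(A) ⊇ FOLLOW(S) ⊇ {$}; new: +{$}
  S→b B: FOLLOW(B) ⊇ FOLLOW(S) ⊇ {$}; new: +{$}
  FOLLOW(S)={$}  FOLLOW(A)={$,a}  FOLLOW(B)={$}  FOLLOW(C)={$,a,b}
[2] done
  FOLLOW(S)={$}  FOLLOW(A)={$,a}  FOLLOW(B)={$}  FOLLOW(C)={$,a,b}

FOLLOW(C) = ["$", "a", "b"]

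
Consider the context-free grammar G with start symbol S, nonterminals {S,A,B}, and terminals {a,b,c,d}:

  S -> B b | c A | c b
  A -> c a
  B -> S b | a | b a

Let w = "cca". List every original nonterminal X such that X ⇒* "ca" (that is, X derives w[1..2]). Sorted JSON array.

Convert to CNF:
  S -> B T2 | T0 A | T0 T2
  A -> T0 T1
  B -> S T2 | T2 T1 | a
  T0 -> c
  T1 -> a
  T2 -> b

CYK table (by increasing span) — only the sub-triangle for w[1..2]:
  T[1,1] 'c' = {T0}  orig:{}
  T[2,2] 'a' = {B,T1}  orig:{B}
  T[1,2] 'ca' = {A}

Original NTs in T[1,2] deriving "ca": ["A"]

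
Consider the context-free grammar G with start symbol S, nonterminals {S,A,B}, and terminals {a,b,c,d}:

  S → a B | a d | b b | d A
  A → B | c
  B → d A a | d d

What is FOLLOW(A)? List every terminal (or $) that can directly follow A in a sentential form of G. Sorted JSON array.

FIRST iteration:
pass 1:
  A via A→c: +{c}
  B via B→d A a: +{d}
  S via S→a B: +{a}
  S via S→b b: +{b}
  S via S→d A: +{d}
  FIRST(S)={a,b,d}  FIRST(A)={c}  FIRST(B)={d}
pass 2:
  A via A→B: +{d}
  FIRST(S)={a,b,d}  FIRST(A)={c,d}  FIRST(B)={d}
pass 3: done
  FIRST(S)={a,b,d}  FIRST(A)={c,d}  FIRST(B)={d}

Compute FOLLOW by fixpoint:
seed FOLLOW(S) with $
pass 1:
  B→d A a: FOLLOW(A) ⊇ FIRST(a) = {a}; new: +{a}
  S→a B: FOLLOW(B) ⊇ FOLLOW(S) ⊇ {$}; new: +{$}
  S→d A: FOLLOW(A) ⊇ FOLLOW(S) ⊇ {$}; new: +{$}
  FOLLOW[S]={$}  FOLLOW[A]={$,a}  FOLLOW[B]={$}
pass 2:
  A→B: FOLLOW(B) ⊇ FOLLOW(A) ⊇ {$,a}; new: +{a}
  FOLLOW[S]={$}  FOLLOW[A]={$,a}  FOLLOW[B]={$,a}
pass 3: — fixpoint
  FOLLOW[S]={$}  FOLLOW[A]={$,a}  FOLLOW[B]={$,a}

FOLLOW(A) = ["$", "a"]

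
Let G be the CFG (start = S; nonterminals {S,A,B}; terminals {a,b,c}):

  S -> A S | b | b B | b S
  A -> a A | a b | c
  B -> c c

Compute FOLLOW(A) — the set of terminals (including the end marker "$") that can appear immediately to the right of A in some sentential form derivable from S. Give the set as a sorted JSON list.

FIRST iteration:
iter 1:
  A via A→a A: +{a}
  A via A→c: +{c}
  B via B→c c: +{c}
  S via S→A S: +{a,c}
  S via S→b: +{b}
  FIRST(S)={a,b,c}  FIRST(A)={a,c}  FIRST(B)={c}
iter 2: (no change)
  FIRST(S)={a,b,c}  FIRST(A)={a,c}  FIRST(B)={c}

FOLLOW iteration:
initialize: $ ∈ FOLLOW(S)
round 1:
  S→A S: FOLLOW(A) ⊇ FIRST(S) = {a,b,c}; new: +{a,b,c}
  S→b B: FOLLOW(B) ⊇ FOLLOW(S) ⊇ {$}; new: +{$}
  S: {$}  A: {a,b,c}  B: {$}
round 2: (no change)
  S: {$}  A: {a,b,c}  B: {$}

FOLLOW(A) = ["a", "b", "c"]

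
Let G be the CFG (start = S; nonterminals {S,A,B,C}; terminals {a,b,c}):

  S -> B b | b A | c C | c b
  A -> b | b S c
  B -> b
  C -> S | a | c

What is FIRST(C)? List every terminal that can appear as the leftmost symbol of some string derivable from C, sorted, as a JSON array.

Compute FIRST by fixpoint:
iter 1:
  A via A→b: +{b}
  B via B→b: +{b}
  C via C→a: +{a}
  C via C→c: +{c}
  S via S→B b: +{b}
  S via S→c C: +{c}
  FIRST(S)={b,c}  FIRST(A)={b}  FIRST(B)={b}  FIRST(C)={a,c}
iter 2:
  C via C→S: +{b}
  FIRST(S)={b,c}  FIRST(A)={b}  FIRST(B)={b}  FIRST(C)={a,b,c}
iter 3: — fixpoint
  FIRST(S)={b,c}  FIRST(A)={b}  FIRST(B)={b}  FIRST(C)={a,b,c}

FIRST(C) = ["a", "b", "c"]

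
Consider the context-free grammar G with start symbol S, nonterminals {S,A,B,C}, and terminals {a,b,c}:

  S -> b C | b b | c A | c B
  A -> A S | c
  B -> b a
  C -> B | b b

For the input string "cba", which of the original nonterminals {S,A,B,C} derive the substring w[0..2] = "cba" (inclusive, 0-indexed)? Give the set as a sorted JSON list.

CNF form of G:
  S -> T0 C | T0 T0 | T2 A | T2 B
  A -> A S | c
  B -> T0 T1
  C -> T0 T0 | T0 T1
  T0 -> b
  T1 -> a
  T2 -> c

Fill CYK table bottom-up — only the sub-triangle for w[0..2]:
  T[0,0] 'c' = {A,T2}  orig:{A}
  T[1,1] 'b' = {T0}  orig:{}
  T[2,2] 'a' = {T1}  orig:{}
  T[0,1] 'cb' = ∅
  T[1,2] 'ba' = {B,C}
  T[0,2] 'cba' = {S}

Original NTs in T[0,2] deriving "cba": ["S"]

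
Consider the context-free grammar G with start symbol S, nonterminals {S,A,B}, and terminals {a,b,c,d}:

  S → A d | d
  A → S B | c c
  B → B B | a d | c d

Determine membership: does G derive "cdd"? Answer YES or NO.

Convert to CNF:
  S -> A T2 | d
  A -> S B | T0 T0
  B -> B B | T0 T2 | T1 T2
  T0 -> c
  T1 -> a
  T2 -> d

CYK table (by increasing span):
  cell(0,0) c: {T0}  orig:{}
  cell(1,1) d: {S,T2}  orig:{S}
  cell(2,2) d: {S,T2}  orig:{S}
  cell(0,1) cd: {B}
  cell(1,2) dd: ∅
  cell(0,2) cdd: ∅

S ∉ T[0,2] ⇒ NO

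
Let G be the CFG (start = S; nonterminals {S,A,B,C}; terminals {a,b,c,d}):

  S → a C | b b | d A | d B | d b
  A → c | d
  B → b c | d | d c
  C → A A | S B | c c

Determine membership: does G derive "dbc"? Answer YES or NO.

Convert to CNF:
  S -> T0 T0 | T2 A | T2 B | T2 T0 | T3 C
  A -> c | d
  B -> T0 T1 | T2 T1 | d
  C -> A A | S B | T1 T1
  T0 -> b
  T1 -> c
  T2 -> d
  T3 -> a

CYK fill:
  cell(0,0) d: {A,B,T2}  orig:{A,B}
  cell(1,1) b: {T0}  orig:{}
  cell(2,2) c: {A,T1}  orig:{A}
  cell(0,1) db: {S}
  cell(1,2) bc: {B}
  cell(0,2) dbc: {S}

S ∈ T[0,2] ⇒ YES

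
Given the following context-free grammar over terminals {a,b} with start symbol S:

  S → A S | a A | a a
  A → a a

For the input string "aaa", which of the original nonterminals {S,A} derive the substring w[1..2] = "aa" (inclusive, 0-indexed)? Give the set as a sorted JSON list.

Convert to CNF:
  S -> A S | T0 A | T0 T0
  A -> T0 T0
  T0 -> a

CYK table (by increasing span) (cells [i..j] with 1 ≤ i ≤ j ≤ 2 only):
  T[1,1] 'a' = {T0}  orig:{}
  T[2,2] 'a' = {T0}  orig:{}
  T[1,2] 'aa' = {A,S}

Original NTs in T[1,2] deriving "aa": ["A", "S"]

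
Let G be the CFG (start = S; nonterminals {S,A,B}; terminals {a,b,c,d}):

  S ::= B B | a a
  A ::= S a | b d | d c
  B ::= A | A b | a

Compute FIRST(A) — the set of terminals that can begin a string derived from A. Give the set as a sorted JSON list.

FIRST iteration:
pass 1:
  A via A→b d: +{b}
  A via A→d c: +{d}
  B via B→A: +{b,d}
  B via B→a: +{a}
  S via S→B B: +{a,b,d}
  S: {a,b,d}  A: {b,d}  B: {a,b,d}
pass 2:
  A via A→S a: +{a}
  S: {a,b,d}  A: {a,b,d}  B: {a,b,d}
pass 3: — fixpoint
  S: {a,b,d}  A: {a,b,d}  B: {a,b,d}

FIRST(A) = ["a", "b", "d"]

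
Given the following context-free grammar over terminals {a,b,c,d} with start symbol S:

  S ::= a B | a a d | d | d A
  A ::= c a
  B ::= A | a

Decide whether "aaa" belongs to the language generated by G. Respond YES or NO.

CNF form of G:
  S -> T1 B | T1 X3 | T2 A | d
  A -> T0 T1
  B -> T0 T1 | a
  T0 -> c
  T1 -> a
  T2 -> d
  X3 -> T1 T2

CYK fill:
  T[0,0] 'a' = {B,T1}  orig:{B}
  T[1,1] 'a' = {B,T1}  orig:{B}
  T[2,2] 'a' = {B,T1}  orig:{B}
  T[0,1] 'aa' = {S}
  T[1,2] 'aa' = {S}
  T[0,2] 'aaa' = ∅

S ∉ T[0,2] ⇒ NO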